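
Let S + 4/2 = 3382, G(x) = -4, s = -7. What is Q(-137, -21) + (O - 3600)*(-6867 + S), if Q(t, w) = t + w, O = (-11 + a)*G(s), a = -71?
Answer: 11409306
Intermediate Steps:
S = 3380 (S = -2 + 3382 = 3380)
O = 328 (O = (-11 - 71)*(-4) = -82*(-4) = 328)
Q(-137, -21) + (O - 3600)*(-6867 + S) = (-137 - 21) + (328 - 3600)*(-6867 + 3380) = -158 - 3272*(-3487) = -158 + 11409464 = 11409306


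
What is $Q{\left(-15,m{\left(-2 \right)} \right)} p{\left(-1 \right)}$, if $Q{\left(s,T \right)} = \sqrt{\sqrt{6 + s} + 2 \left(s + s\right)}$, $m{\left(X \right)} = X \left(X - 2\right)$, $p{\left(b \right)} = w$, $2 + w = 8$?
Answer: $6 \sqrt{-60 + 3 i} \approx 1.1615 + 46.49 i$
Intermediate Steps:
$w = 6$ ($w = -2 + 8 = 6$)
$p{\left(b \right)} = 6$
$m{\left(X \right)} = X \left(-2 + X\right)$
$Q{\left(s,T \right)} = \sqrt{\sqrt{6 + s} + 4 s}$ ($Q{\left(s,T \right)} = \sqrt{\sqrt{6 + s} + 2 \cdot 2 s} = \sqrt{\sqrt{6 + s} + 4 s}$)
$Q{\left(-15,m{\left(-2 \right)} \right)} p{\left(-1 \right)} = \sqrt{\sqrt{6 - 15} + 4 \left(-15\right)} 6 = \sqrt{\sqrt{-9} - 60} \cdot 6 = \sqrt{3 i - 60} \cdot 6 = \sqrt{-60 + 3 i} 6 = 6 \sqrt{-60 + 3 i}$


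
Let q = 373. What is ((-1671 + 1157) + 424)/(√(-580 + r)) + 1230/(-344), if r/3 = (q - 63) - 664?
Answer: -615/172 + 45*I*√1642/821 ≈ -3.5756 + 2.221*I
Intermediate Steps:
r = -1062 (r = 3*((373 - 63) - 664) = 3*(310 - 664) = 3*(-354) = -1062)
((-1671 + 1157) + 424)/(√(-580 + r)) + 1230/(-344) = ((-1671 + 1157) + 424)/(√(-580 - 1062)) + 1230/(-344) = (-514 + 424)/(√(-1642)) + 1230*(-1/344) = -90*(-I*√1642/1642) - 615/172 = -(-45)*I*√1642/821 - 615/172 = 45*I*√1642/821 - 615/172 = -615/172 + 45*I*√1642/821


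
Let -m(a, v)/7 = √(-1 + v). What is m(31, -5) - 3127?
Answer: -3127 - 7*I*√6 ≈ -3127.0 - 17.146*I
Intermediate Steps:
m(a, v) = -7*√(-1 + v)
m(31, -5) - 3127 = -7*√(-1 - 5) - 3127 = -7*I*√6 - 3127 = -3127 - 7*I*√6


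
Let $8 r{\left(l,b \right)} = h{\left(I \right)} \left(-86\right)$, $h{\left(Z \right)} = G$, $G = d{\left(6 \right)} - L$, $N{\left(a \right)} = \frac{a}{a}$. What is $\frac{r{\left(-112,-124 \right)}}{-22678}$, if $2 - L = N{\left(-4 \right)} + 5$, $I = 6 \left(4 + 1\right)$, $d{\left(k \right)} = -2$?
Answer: $\frac{43}{45356} \approx 0.00094806$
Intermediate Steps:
$I = 30$ ($I = 6 \cdot 5 = 30$)
$N{\left(a \right)} = 1$
$L = -4$ ($L = 2 - \left(1 + 5\right) = 2 - 6 = -4$)
$G = 2$ ($G = -2 - -4 = -2 + 4 = 2$)
$h{\left(Z \right)} = 2$
$r{\left(l,b \right)} = - \frac{43}{2}$ ($r{\left(l,b \right)} = \frac{2 \left(-86\right)}{8} = \frac{1}{8} \left(-172\right) = - \frac{43}{2}$)
$\frac{r{\left(-112,-124 \right)}}{-22678} = - \frac{43}{2 \left(-22678\right)} = \left(- \frac{43}{2}\right) \left(- \frac{1}{22678}\right) = \frac{43}{45356}$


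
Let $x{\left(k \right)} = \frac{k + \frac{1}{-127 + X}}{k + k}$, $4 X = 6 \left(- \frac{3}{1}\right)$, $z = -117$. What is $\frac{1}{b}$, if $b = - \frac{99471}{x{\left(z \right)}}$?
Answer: $- \frac{30773}{6121644282} \approx -5.0269 \cdot 10^{-6}$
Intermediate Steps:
$X = - \frac{9}{2}$ ($X = \frac{6 \left(- \frac{3}{1}\right)}{4} = \frac{6 \left(\left(-3\right) 1\right)}{4} = \frac{6 \left(-3\right)}{4} = \frac{1}{4} \left(-18\right) = - \frac{9}{2} \approx -4.5$)
$x{\left(k \right)} = \frac{- \frac{2}{263} + k}{2 k}$ ($x{\left(k \right)} = \frac{k + \frac{1}{-127 - \frac{9}{2}}}{k + k} = \frac{k + \frac{1}{- \frac{263}{2}}}{2 k} = \left(k - \frac{2}{263}\right) \frac{1}{2 k} = \left(- \frac{2}{263} + k\right) \frac{1}{2 k} = \frac{- \frac{2}{263} + k}{2 k}$)
$b = - \frac{6121644282}{30773}$ ($b = - \frac{99471}{\frac{1}{526} \frac{1}{-117} \left(-2 + 263 \left(-117\right)\right)} = - \frac{99471}{\frac{1}{526} \left(- \frac{1}{117}\right) \left(-2 - 30771\right)} = - \frac{99471}{\frac{1}{526} \left(- \frac{1}{117}\right) \left(-30773\right)} = - \frac{99471}{\frac{30773}{61542}} = \left(-99471\right) \frac{61542}{30773} = - \frac{6121644282}{30773} \approx -1.9893 \cdot 10^{5}$)
$\frac{1}{b} = \frac{1}{- \frac{6121644282}{30773}} = - \frac{30773}{6121644282}$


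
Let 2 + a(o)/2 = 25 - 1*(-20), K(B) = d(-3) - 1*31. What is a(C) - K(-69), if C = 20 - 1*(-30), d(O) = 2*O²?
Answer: 99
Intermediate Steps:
C = 50 (C = 20 + 30 = 50)
K(B) = -13 (K(B) = 2*(-3)² - 1*31 = 2*9 - 31 = 18 - 31 = -13)
a(o) = 86 (a(o) = -4 + 2*(25 - 1*(-20)) = -4 + 2*(25 + 20) = -4 + 2*45 = -4 + 90 = 86)
a(C) - K(-69) = 86 - 1*(-13) = 86 + 13 = 99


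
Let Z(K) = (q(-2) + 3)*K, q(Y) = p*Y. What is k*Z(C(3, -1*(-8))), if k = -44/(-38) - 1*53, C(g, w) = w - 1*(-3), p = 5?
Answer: 75845/19 ≈ 3991.8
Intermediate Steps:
q(Y) = 5*Y
C(g, w) = 3 + w (C(g, w) = w + 3 = 3 + w)
Z(K) = -7*K (Z(K) = (5*(-2) + 3)*K = (-10 + 3)*K = -7*K)
k = -985/19 (k = -44*(-1/38) - 53 = 22/19 - 53 = -985/19 ≈ -51.842)
k*Z(C(3, -1*(-8))) = -(-6895)*(3 - 1*(-8))/19 = -(-6895)*(3 + 8)/19 = -(-6895)*11/19 = -985/19*(-77) = 75845/19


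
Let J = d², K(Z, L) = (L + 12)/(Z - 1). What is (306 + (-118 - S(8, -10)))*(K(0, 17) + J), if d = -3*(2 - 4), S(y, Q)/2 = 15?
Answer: 1106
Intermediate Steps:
S(y, Q) = 30 (S(y, Q) = 2*15 = 30)
d = 6 (d = -3*(-2) = 6)
K(Z, L) = (12 + L)/(-1 + Z)
J = 36 (J = 6² = 36)
(306 + (-118 - S(8, -10)))*(K(0, 17) + J) = (306 + (-118 - 1*30))*((12 + 17)/(-1 + 0) + 36) = (306 + (-118 - 30))*(29/(-1) + 36) = (306 - 148)*(-1*29 + 36) = 158*(-29 + 36) = 158*7 = 1106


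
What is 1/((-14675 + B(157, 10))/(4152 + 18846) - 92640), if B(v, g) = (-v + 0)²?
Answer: -11499/1065262373 ≈ -1.0795e-5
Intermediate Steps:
B(v, g) = v² (B(v, g) = (-v)² = v²)
1/((-14675 + B(157, 10))/(4152 + 18846) - 92640) = 1/((-14675 + 157²)/(4152 + 18846) - 92640) = 1/((-14675 + 24649)/22998 - 92640) = 1/(9974*(1/22998) - 92640) = 1/(4987/11499 - 92640) = 1/(-1065262373/11499) = -11499/1065262373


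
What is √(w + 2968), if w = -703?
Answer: √2265 ≈ 47.592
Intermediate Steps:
√(w + 2968) = √(-703 + 2968) = √2265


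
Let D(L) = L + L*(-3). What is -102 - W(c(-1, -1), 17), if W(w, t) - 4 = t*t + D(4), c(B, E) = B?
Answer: -387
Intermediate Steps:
D(L) = -2*L (D(L) = L - 3*L = -2*L)
W(w, t) = -4 + t**2 (W(w, t) = 4 + (t*t - 2*4) = 4 + (t**2 - 8) = 4 + (-8 + t**2) = -4 + t**2)
-102 - W(c(-1, -1), 17) = -102 - (-4 + 17**2) = -102 - (-4 + 289) = -102 - 1*285 = -102 - 285 = -387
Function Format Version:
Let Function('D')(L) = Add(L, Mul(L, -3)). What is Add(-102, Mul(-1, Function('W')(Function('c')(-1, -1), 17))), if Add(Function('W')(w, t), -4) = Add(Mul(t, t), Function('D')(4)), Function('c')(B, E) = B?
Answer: -387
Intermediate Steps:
Function('D')(L) = Mul(-2, L) (Function('D')(L) = Add(L, Mul(-3, L)) = Mul(-2, L))
Function('W')(w, t) = Add(-4, Pow(t, 2)) (Function('W')(w, t) = Add(4, Add(Mul(t, t), Mul(-2, 4))) = Add(4, Add(Pow(t, 2), -8)) = Add(4, Add(-8, Pow(t, 2))) = Add(-4, Pow(t, 2)))
Add(-102, Mul(-1, Function('W')(Function('c')(-1, -1), 17))) = Add(-102, Mul(-1, Add(-4, Pow(17, 2)))) = Add(-102, Mul(-1, Add(-4, 289))) = Add(-102, Mul(-1, 285)) = Add(-102, -285) = -387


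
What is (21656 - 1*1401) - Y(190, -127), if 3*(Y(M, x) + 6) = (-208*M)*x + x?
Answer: -1652710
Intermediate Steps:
Y(M, x) = -6 + x/3 - 208*M*x/3 (Y(M, x) = -6 + ((-208*M)*x + x)/3 = -6 + (-208*M*x + x)/3 = -6 + (x - 208*M*x)/3 = -6 + (x/3 - 208*M*x/3) = -6 + x/3 - 208*M*x/3)
(21656 - 1*1401) - Y(190, -127) = (21656 - 1*1401) - (-6 + (1/3)*(-127) - 208/3*190*(-127)) = (21656 - 1401) - (-6 - 127/3 + 5019040/3) = 20255 - 1*1672965 = 20255 - 1672965 = -1652710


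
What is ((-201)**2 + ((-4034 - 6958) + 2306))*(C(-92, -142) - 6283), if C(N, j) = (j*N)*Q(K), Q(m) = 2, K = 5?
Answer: 629384175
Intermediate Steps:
C(N, j) = 2*N*j (C(N, j) = (j*N)*2 = (N*j)*2 = 2*N*j)
((-201)**2 + ((-4034 - 6958) + 2306))*(C(-92, -142) - 6283) = ((-201)**2 + ((-4034 - 6958) + 2306))*(2*(-92)*(-142) - 6283) = (40401 + (-10992 + 2306))*(26128 - 6283) = (40401 - 8686)*19845 = 31715*19845 = 629384175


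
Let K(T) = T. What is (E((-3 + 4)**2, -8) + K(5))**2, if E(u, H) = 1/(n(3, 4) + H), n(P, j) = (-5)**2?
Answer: 7396/289 ≈ 25.592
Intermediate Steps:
n(P, j) = 25
E(u, H) = 1/(25 + H)
(E((-3 + 4)**2, -8) + K(5))**2 = (1/(25 - 8) + 5)**2 = (1/17 + 5)**2 = (86/17)**2 = 7396/289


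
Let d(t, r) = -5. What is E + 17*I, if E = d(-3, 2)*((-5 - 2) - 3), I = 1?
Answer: 67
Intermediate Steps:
E = 50 (E = -5*((-5 - 2) - 3) = -5*(-7 - 3) = -5*(-10) = 50)
E + 17*I = 50 + 17*1 = 50 + 17 = 67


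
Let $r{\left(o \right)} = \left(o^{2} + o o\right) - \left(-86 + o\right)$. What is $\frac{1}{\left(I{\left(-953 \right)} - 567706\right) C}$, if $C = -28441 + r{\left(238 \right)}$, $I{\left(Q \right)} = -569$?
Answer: $- \frac{1}{48130051125} \approx -2.0777 \cdot 10^{-11}$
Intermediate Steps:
$r{\left(o \right)} = 86 - o + 2 o^{2}$ ($r{\left(o \right)} = \left(o^{2} + o^{2}\right) - \left(-86 + o\right) = 2 o^{2} - \left(-86 + o\right) = 86 - o + 2 o^{2}$)
$C = 84695$ ($C = -28441 + \left(86 - 238 + 2 \cdot 238^{2}\right) = -28441 + \left(86 - 238 + 2 \cdot 56644\right) = -28441 + \left(86 - 238 + 113288\right) = -28441 + 113136 = 84695$)
$\frac{1}{\left(I{\left(-953 \right)} - 567706\right) C} = \frac{1}{\left(-569 - 567706\right) 84695} = \frac{1}{-568275} \cdot \frac{1}{84695} = \left(- \frac{1}{568275}\right) \frac{1}{84695} = - \frac{1}{48130051125}$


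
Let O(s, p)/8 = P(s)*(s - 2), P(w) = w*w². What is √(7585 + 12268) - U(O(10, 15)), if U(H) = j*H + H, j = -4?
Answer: 192000 + √19853 ≈ 1.9214e+5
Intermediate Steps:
P(w) = w³
O(s, p) = 8*s³*(-2 + s) (O(s, p) = 8*(s³*(s - 2)) = 8*(s³*(-2 + s)) = 8*s³*(-2 + s))
U(H) = -3*H (U(H) = -4*H + H = -3*H)
√(7585 + 12268) - U(O(10, 15)) = √(7585 + 12268) - (-3)*8*10³*(-2 + 10) = √19853 - (-3)*8*1000*8 = √19853 - (-3)*64000 = √19853 - 1*(-192000) = √19853 + 192000 = 192000 + √19853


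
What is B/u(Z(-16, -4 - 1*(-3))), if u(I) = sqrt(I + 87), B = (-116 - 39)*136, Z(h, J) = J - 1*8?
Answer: -10540*sqrt(78)/39 ≈ -2386.8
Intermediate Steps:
Z(h, J) = -8 + J (Z(h, J) = J - 8 = -8 + J)
B = -21080 (B = -155*136 = -21080)
u(I) = sqrt(87 + I)
B/u(Z(-16, -4 - 1*(-3))) = -21080/sqrt(87 + (-8 + (-4 - 1*(-3)))) = -21080/sqrt(87 + (-8 + (-4 + 3))) = -21080/sqrt(87 + (-8 - 1)) = -21080/sqrt(87 - 9) = -21080*sqrt(78)/78 = -10540*sqrt(78)/39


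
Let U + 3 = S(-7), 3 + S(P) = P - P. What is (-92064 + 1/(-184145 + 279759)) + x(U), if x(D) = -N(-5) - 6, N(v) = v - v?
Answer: -8803180979/95614 ≈ -92070.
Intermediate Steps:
N(v) = 0
S(P) = -3 (S(P) = -3 + (P - P) = -3 + 0 = -3)
U = -6 (U = -3 - 3 = -6)
x(D) = -6 (x(D) = -1*0 - 6 = 0 - 6 = -6)
(-92064 + 1/(-184145 + 279759)) + x(U) = (-92064 + 1/(-184145 + 279759)) - 6 = (-92064 + 1/95614) - 6 = -8802607295/95614 - 6 = -8803180979/95614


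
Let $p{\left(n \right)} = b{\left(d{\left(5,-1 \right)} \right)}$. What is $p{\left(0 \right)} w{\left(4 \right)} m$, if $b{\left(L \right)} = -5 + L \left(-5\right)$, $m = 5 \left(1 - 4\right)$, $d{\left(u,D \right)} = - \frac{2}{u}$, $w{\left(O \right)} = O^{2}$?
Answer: $720$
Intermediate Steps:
$m = -15$ ($m = 5 \left(-3\right) = -15$)
$b{\left(L \right)} = -5 - 5 L$
$p{\left(n \right)} = -3$ ($p{\left(n \right)} = -5 - 5 \left(- \frac{2}{5}\right) = -5 - 5 \left(\left(-2\right) \frac{1}{5}\right) = -5 - -2 = -5 + 2 = -3$)
$p{\left(0 \right)} w{\left(4 \right)} m = - 3 \cdot 4^{2} \left(-15\right) = \left(-3\right) 16 \left(-15\right) = \left(-48\right) \left(-15\right) = 720$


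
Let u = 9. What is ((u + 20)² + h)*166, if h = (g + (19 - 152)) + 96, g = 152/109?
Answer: 14572808/109 ≈ 1.3370e+5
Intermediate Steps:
g = 152/109 (g = 152*(1/109) = 152/109 ≈ 1.3945)
h = -3881/109 (h = (152/109 + (19 - 152)) + 96 = (152/109 - 133) + 96 = -14345/109 + 96 = -3881/109 ≈ -35.606)
((u + 20)² + h)*166 = ((9 + 20)² - 3881/109)*166 = (29² - 3881/109)*166 = (841 - 3881/109)*166 = (87788/109)*166 = 14572808/109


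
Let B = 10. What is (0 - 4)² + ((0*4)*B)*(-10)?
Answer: 16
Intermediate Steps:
(0 - 4)² + ((0*4)*B)*(-10) = (0 - 4)² + ((0*4)*10)*(-10) = (-4)² + (0*10)*(-10) = 16 + 0*(-10) = 16 + 0 = 16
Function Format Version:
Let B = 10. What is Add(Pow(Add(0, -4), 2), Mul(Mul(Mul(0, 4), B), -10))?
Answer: 16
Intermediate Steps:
Add(Pow(Add(0, -4), 2), Mul(Mul(Mul(0, 4), B), -10)) = Add(Pow(Add(0, -4), 2), Mul(Mul(Mul(0, 4), 10), -10)) = Add(Pow(-4, 2), Mul(Mul(0, 10), -10)) = Add(16, Mul(0, -10)) = Add(16, 0) = 16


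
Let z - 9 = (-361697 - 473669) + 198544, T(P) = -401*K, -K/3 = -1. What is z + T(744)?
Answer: -638016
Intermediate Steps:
K = 3 (K = -3*(-1) = 3)
T(P) = -1203 (T(P) = -401*3 = -1203)
z = -636813 (z = 9 + ((-361697 - 473669) + 198544) = 9 + (-835366 + 198544) = 9 - 636822 = -636813)
z + T(744) = -636813 - 1203 = -638016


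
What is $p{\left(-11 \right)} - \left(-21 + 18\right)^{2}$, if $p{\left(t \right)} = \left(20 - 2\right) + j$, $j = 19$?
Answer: $28$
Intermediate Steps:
$p{\left(t \right)} = 37$ ($p{\left(t \right)} = \left(20 - 2\right) + 19 = 18 + 19 = 37$)
$p{\left(-11 \right)} - \left(-21 + 18\right)^{2} = 37 - \left(-21 + 18\right)^{2} = 37 - \left(-3\right)^{2} = 37 - 9 = 28$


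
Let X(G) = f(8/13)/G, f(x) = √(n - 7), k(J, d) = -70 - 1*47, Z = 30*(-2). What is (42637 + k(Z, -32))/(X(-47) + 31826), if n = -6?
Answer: 2989310517680/2237483455697 + 1998440*I*√13/2237483455697 ≈ 1.336 + 3.2203e-6*I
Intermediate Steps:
Z = -60
k(J, d) = -117 (k(J, d) = -70 - 47 = -117)
f(x) = I*√13 (f(x) = √(-6 - 7) = √(-13) = I*√13)
X(G) = I*√13/G (X(G) = (I*√13)/G = I*√13/G)
(42637 + k(Z, -32))/(X(-47) + 31826) = (42637 - 117)/(I*√13/(-47) + 31826) = 42520/(I*√13*(-1/47) + 31826) = 42520/(-I*√13/47 + 31826) = 42520/(31826 - I*√13/47)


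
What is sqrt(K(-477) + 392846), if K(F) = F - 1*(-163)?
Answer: 2*sqrt(98133) ≈ 626.52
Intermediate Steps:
K(F) = 163 + F (K(F) = F + 163 = 163 + F)
sqrt(K(-477) + 392846) = sqrt((163 - 477) + 392846) = sqrt(-314 + 392846) = sqrt(392532) = 2*sqrt(98133)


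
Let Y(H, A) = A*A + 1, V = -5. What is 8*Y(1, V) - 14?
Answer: 194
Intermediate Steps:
Y(H, A) = 1 + A² (Y(H, A) = A² + 1 = 1 + A²)
8*Y(1, V) - 14 = 8*(1 + (-5)²) - 14 = 8*(1 + 25) - 14 = 8*26 - 14 = 208 - 14 = 194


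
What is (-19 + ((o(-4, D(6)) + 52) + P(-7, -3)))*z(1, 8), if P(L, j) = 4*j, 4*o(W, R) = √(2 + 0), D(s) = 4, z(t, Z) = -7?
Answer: -147 - 7*√2/4 ≈ -149.47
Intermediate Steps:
o(W, R) = √2/4 (o(W, R) = √(2 + 0)/4 = √2/4)
(-19 + ((o(-4, D(6)) + 52) + P(-7, -3)))*z(1, 8) = (-19 + ((√2/4 + 52) + 4*(-3)))*(-7) = (-19 + ((52 + √2/4) - 12))*(-7) = (-19 + (40 + √2/4))*(-7) = (21 + √2/4)*(-7) = -147 - 7*√2/4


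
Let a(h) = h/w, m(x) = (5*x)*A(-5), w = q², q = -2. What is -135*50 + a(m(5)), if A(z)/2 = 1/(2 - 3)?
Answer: -13525/2 ≈ -6762.5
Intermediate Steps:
A(z) = -2 (A(z) = 2/(2 - 3) = 2/(-1) = 2*(-1) = -2)
w = 4 (w = (-2)² = 4)
m(x) = -10*x (m(x) = (5*x)*(-2) = -10*x)
a(h) = h/4
-135*50 + a(m(5)) = -135*50 + (-10*5)/4 = -6750 + (¼)*(-50) = -6750 - 25/2 = -13525/2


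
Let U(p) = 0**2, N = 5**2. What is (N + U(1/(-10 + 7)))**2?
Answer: 625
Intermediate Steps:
N = 25
U(p) = 0
(N + U(1/(-10 + 7)))**2 = (25 + 0)**2 = 25**2 = 625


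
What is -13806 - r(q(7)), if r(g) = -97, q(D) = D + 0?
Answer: -13709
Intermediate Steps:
q(D) = D
-13806 - r(q(7)) = -13806 - 1*(-97) = -13806 + 97 = -13709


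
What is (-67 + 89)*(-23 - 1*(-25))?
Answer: 44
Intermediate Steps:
(-67 + 89)*(-23 - 1*(-25)) = 22*(-23 + 25) = 22*2 = 44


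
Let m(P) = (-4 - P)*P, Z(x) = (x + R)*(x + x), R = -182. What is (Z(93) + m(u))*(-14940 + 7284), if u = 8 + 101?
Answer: 221036376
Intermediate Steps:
u = 109
Z(x) = 2*x*(-182 + x) (Z(x) = (x - 182)*(x + x) = (-182 + x)*(2*x) = 2*x*(-182 + x))
m(P) = P*(-4 - P)
(Z(93) + m(u))*(-14940 + 7284) = (2*93*(-182 + 93) - 1*109*(4 + 109))*(-14940 + 7284) = (2*93*(-89) - 1*109*113)*(-7656) = (-16554 - 12317)*(-7656) = -28871*(-7656) = 221036376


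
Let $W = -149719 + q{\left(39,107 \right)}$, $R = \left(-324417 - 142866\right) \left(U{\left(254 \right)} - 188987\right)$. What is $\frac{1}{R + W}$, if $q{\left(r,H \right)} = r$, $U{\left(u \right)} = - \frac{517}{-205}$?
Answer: $\frac{205}{18103362256094} \approx 1.1324 \cdot 10^{-11}$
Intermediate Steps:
$U{\left(u \right)} = \frac{517}{205}$ ($U{\left(u \right)} = \left(-517\right) \left(- \frac{1}{205}\right) = \frac{517}{205}$)
$R = \frac{18103392940494}{205}$ ($R = \left(-324417 - 142866\right) \left(\frac{517}{205} - 188987\right) = \left(-467283\right) \left(- \frac{38741818}{205}\right) = \frac{18103392940494}{205} \approx 8.8309 \cdot 10^{10}$)
$W = -149680$ ($W = -149719 + 39 = -149680$)
$\frac{1}{R + W} = \frac{1}{\frac{18103392940494}{205} - 149680} = \frac{1}{\frac{18103362256094}{205}} = \frac{205}{18103362256094}$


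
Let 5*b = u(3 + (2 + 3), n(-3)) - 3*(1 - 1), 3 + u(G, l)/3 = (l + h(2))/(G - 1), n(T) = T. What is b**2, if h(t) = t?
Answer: 4356/1225 ≈ 3.5559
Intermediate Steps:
u(G, l) = -9 + 3*(2 + l)/(-1 + G) (u(G, l) = -9 + 3*((l + 2)/(G - 1)) = -9 + 3*((2 + l)/(-1 + G)) = -9 + 3*(2 + l)/(-1 + G))
b = -66/35 (b = (3*(5 - 3 - 3*(3 + (2 + 3)))/(-1 + (3 + (2 + 3))) - 3*(1 - 1))/5 = (3*(5 - 3 - 3*(3 + 5))/(-1 + (3 + 5)) - 3*0)/5 = (3*(5 - 3 - 3*8)/(-1 + 8) - 1*0)/5 = (3*(5 - 3 - 24)/7 + 0)/5 = (3*(1/7)*(-22) + 0)/5 = (-66/7 + 0)/5 = (1/5)*(-66/7) = -66/35 ≈ -1.8857)
b**2 = (-66/35)**2 = 4356/1225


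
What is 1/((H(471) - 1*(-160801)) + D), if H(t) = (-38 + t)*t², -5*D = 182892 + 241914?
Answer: 5/480664964 ≈ 1.0402e-8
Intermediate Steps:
D = -424806/5 (D = -(182892 + 241914)/5 = -⅕*424806 = -424806/5 ≈ -84961.)
H(t) = t²*(-38 + t)
1/((H(471) - 1*(-160801)) + D) = 1/((471²*(-38 + 471) - 1*(-160801)) - 424806/5) = 1/((221841*433 + 160801) - 424806/5) = 1/((96057153 + 160801) - 424806/5) = 1/(96217954 - 424806/5) = 1/(480664964/5) = 5/480664964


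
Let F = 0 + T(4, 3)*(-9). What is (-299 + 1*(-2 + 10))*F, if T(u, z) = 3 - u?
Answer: -2619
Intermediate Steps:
F = 9 (F = 0 + (3 - 1*4)*(-9) = 0 + (3 - 4)*(-9) = 0 - 1*(-9) = 0 + 9 = 9)
(-299 + 1*(-2 + 10))*F = (-299 + 1*(-2 + 10))*9 = (-299 + 1*8)*9 = (-299 + 8)*9 = -291*9 = -2619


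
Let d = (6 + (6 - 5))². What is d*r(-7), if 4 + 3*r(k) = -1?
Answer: -245/3 ≈ -81.667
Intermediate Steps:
r(k) = -5/3 (r(k) = -4/3 + (⅓)*(-1) = -4/3 - ⅓ = -5/3)
d = 49 (d = (6 + 1)² = 7² = 49)
d*r(-7) = 49*(-5/3) = -245/3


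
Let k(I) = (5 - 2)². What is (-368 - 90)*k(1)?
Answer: -4122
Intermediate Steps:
k(I) = 9 (k(I) = 3² = 9)
(-368 - 90)*k(1) = (-368 - 90)*9 = -458*9 = -4122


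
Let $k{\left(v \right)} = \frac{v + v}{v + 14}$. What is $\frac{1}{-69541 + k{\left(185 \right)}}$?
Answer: $- \frac{199}{13838289} \approx -1.438 \cdot 10^{-5}$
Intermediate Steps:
$k{\left(v \right)} = \frac{2 v}{14 + v}$
$\frac{1}{-69541 + k{\left(185 \right)}} = \frac{1}{-69541 + 2 \cdot 185 \frac{1}{14 + 185}} = \frac{1}{-69541 + 2 \cdot 185 \cdot \frac{1}{199}} = \frac{1}{-69541 + \frac{370}{199}} = \frac{1}{- \frac{13838289}{199}} = - \frac{199}{13838289}$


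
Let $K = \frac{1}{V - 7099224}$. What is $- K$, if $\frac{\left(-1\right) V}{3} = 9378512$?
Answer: $\frac{1}{35234760} \approx 2.8381 \cdot 10^{-8}$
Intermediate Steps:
$V = -28135536$ ($V = \left(-3\right) 9378512 = -28135536$)
$K = - \frac{1}{35234760}$ ($K = \frac{1}{-28135536 - 7099224} = \frac{1}{-35234760} = - \frac{1}{35234760} \approx -2.8381 \cdot 10^{-8}$)
$- K = \left(-1\right) \left(- \frac{1}{35234760}\right) = \frac{1}{35234760}$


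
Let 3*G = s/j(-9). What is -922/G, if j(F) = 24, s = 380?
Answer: -16596/95 ≈ -174.69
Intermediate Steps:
G = 95/18 (G = (380/24)/3 = (380*(1/24))/3 = (⅓)*(95/6) = 95/18 ≈ 5.2778)
-922/G = -922/95/18 = -922*18/95 = -16596/95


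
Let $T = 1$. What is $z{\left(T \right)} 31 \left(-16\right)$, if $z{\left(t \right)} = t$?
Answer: $-496$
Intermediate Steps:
$z{\left(T \right)} 31 \left(-16\right) = 1 \cdot 31 \left(-16\right) = 31 \left(-16\right) = -496$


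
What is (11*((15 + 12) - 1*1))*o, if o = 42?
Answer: 12012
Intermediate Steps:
(11*((15 + 12) - 1*1))*o = (11*((15 + 12) - 1*1))*42 = (11*(27 - 1))*42 = (11*26)*42 = 286*42 = 12012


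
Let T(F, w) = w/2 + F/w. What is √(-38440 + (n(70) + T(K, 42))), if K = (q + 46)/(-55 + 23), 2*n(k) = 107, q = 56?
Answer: I*√120314446/56 ≈ 195.87*I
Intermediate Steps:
n(k) = 107/2 (n(k) = (½)*107 = 107/2)
K = -51/16 (K = (56 + 46)/(-55 + 23) = 102/(-32) = 102*(-1/32) = -51/16 ≈ -3.1875)
T(F, w) = w/2 + F/w (T(F, w) = w*(½) + F/w = w/2 + F/w)
√(-38440 + (n(70) + T(K, 42))) = √(-38440 + (107/2 + ((½)*42 - 51/16/42))) = √(-38440 + (107/2 + (21 - 51/16*1/42))) = √(-38440 + (107/2 + (21 - 17/224))) = √(-38440 + (107/2 + 4687/224)) = √(-38440 + 16671/224) = √(-8593889/224) = I*√120314446/56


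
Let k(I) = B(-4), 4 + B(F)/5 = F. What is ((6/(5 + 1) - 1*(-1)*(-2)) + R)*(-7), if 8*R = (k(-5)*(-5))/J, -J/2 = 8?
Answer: 287/16 ≈ 17.938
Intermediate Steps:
B(F) = -20 + 5*F
k(I) = -40 (k(I) = -20 + 5*(-4) = -20 - 20 = -40)
J = -16 (J = -2*8 = -16)
R = -25/16 (R = (-40*(-5)/(-16))/8 = (200*(-1/16))/8 = (1/8)*(-25/2) = -25/16 ≈ -1.5625)
((6/(5 + 1) - 1*(-1)*(-2)) + R)*(-7) = ((6/(5 + 1) - 1*(-1)*(-2)) - 25/16)*(-7) = ((6/6 + 1*(-2)) - 25/16)*(-7) = ((6*(1/6) - 2) - 25/16)*(-7) = ((1 - 2) - 25/16)*(-7) = (-1 - 25/16)*(-7) = -41/16*(-7) = 287/16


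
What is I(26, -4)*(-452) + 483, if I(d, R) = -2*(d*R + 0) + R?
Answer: -91725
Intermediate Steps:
I(d, R) = R - 2*R*d (I(d, R) = -2*(R*d + 0) + R = -2*R*d + R = R - 2*R*d)
I(26, -4)*(-452) + 483 = -4*(1 - 2*26)*(-452) + 483 = -4*(1 - 52)*(-452) + 483 = -4*(-51)*(-452) + 483 = 204*(-452) + 483 = -92208 + 483 = -91725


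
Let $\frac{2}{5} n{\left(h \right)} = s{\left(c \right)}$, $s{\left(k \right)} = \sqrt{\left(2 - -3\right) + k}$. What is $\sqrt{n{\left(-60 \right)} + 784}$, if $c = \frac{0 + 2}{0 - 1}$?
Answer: $\frac{\sqrt{3136 + 10 \sqrt{3}}}{2} \approx 28.077$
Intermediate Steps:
$c = -2$ ($c = \frac{2}{-1} = 2 \left(-1\right) = -2$)
$s{\left(k \right)} = \sqrt{5 + k}$ ($s{\left(k \right)} = \sqrt{\left(2 + 3\right) + k} = \sqrt{5 + k}$)
$n{\left(h \right)} = \frac{5 \sqrt{3}}{2}$ ($n{\left(h \right)} = \frac{5 \sqrt{5 - 2}}{2} = \frac{5 \sqrt{3}}{2}$)
$\sqrt{n{\left(-60 \right)} + 784} = \sqrt{\frac{5 \sqrt{3}}{2} + 784} = \sqrt{784 + \frac{5 \sqrt{3}}{2}}$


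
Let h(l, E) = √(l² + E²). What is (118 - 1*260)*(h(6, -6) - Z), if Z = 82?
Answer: 11644 - 852*√2 ≈ 10439.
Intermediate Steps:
h(l, E) = √(E² + l²)
(118 - 1*260)*(h(6, -6) - Z) = (118 - 1*260)*(√((-6)² + 6²) - 1*82) = (118 - 260)*(√(36 + 36) - 82) = -142*(√72 - 82) = -142*(6*√2 - 82) = -142*(-82 + 6*√2) = 11644 - 852*√2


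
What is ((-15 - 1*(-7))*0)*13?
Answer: 0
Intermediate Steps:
((-15 - 1*(-7))*0)*13 = ((-15 + 7)*0)*13 = -8*0*13 = 0*13 = 0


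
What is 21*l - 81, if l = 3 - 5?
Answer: -123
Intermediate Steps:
l = -2
21*l - 81 = 21*(-2) - 81 = -42 - 81 = -123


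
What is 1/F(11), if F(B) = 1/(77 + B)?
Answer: 88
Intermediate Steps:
1/F(11) = 1/(1/(77 + 11)) = 1/(1/88) = 88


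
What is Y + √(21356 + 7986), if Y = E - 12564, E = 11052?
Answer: -1512 + √29342 ≈ -1340.7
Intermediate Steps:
Y = -1512 (Y = 11052 - 12564 = -1512)
Y + √(21356 + 7986) = -1512 + √(21356 + 7986) = -1512 + √29342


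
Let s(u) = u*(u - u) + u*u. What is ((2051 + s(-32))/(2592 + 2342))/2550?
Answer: 41/167756 ≈ 0.00024440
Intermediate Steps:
s(u) = u**2 (s(u) = u*0 + u**2 = 0 + u**2 = u**2)
((2051 + s(-32))/(2592 + 2342))/2550 = ((2051 + (-32)**2)/(2592 + 2342))/2550 = ((2051 + 1024)/4934)*(1/2550) = (3075*(1/4934))*(1/2550) = (3075/4934)*(1/2550) = 41/167756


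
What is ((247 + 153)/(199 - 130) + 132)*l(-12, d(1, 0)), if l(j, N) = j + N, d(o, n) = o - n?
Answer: -104588/69 ≈ -1515.8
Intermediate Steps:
l(j, N) = N + j
((247 + 153)/(199 - 130) + 132)*l(-12, d(1, 0)) = ((247 + 153)/(199 - 130) + 132)*((1 - 1*0) - 12) = (400/69 + 132)*((1 + 0) - 12) = (400*(1/69) + 132)*(1 - 12) = (400/69 + 132)*(-11) = (9508/69)*(-11) = -104588/69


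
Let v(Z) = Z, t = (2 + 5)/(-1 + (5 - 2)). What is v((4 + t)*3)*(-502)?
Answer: -11295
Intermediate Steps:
t = 7/2 (t = 7/(-1 + 3) = 7/2 ≈ 3.5000)
v((4 + t)*3)*(-502) = ((4 + 7/2)*3)*(-502) = ((15/2)*3)*(-502) = (45/2)*(-502) = -11295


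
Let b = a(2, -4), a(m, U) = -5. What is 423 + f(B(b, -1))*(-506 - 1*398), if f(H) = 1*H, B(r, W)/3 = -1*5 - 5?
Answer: 27543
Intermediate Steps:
b = -5
B(r, W) = -30 (B(r, W) = 3*(-1*5 - 5) = 3*(-5 - 5) = 3*(-10) = -30)
f(H) = H
423 + f(B(b, -1))*(-506 - 1*398) = 423 - 30*(-506 - 1*398) = 423 - 30*(-506 - 398) = 423 - 30*(-904) = 423 + 27120 = 27543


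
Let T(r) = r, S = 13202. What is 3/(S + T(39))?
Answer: 3/13241 ≈ 0.00022657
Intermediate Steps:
3/(S + T(39)) = 3/(13202 + 39) = 3/13241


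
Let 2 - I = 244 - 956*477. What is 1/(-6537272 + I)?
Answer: -1/6081502 ≈ -1.6443e-7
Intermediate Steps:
I = 455770 (I = 2 - (244 - 956*477) = 2 - (244 - 456012) = 2 - 1*(-455768) = 2 + 455768 = 455770)
1/(-6537272 + I) = 1/(-6537272 + 455770) = 1/(-6081502) = -1/6081502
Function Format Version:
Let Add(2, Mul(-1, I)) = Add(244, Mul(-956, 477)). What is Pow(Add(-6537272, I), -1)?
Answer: Rational(-1, 6081502) ≈ -1.6443e-7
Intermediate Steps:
I = 455770 (I = Add(2, Mul(-1, Add(244, Mul(-956, 477)))) = Add(2, Mul(-1, Add(244, -456012))) = Add(2, Mul(-1, -455768)) = Add(2, 455768) = 455770)
Pow(Add(-6537272, I), -1) = Pow(Add(-6537272, 455770), -1) = Pow(-6081502, -1) = Rational(-1, 6081502)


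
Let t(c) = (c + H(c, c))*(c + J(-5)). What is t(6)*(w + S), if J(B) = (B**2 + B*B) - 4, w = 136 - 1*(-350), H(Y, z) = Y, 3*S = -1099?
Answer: 74672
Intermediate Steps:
S = -1099/3 (S = (1/3)*(-1099) = -1099/3 ≈ -366.33)
w = 486 (w = 136 + 350 = 486)
J(B) = -4 + 2*B**2 (J(B) = (B**2 + B**2) - 4 = 2*B**2 - 4 = -4 + 2*B**2)
t(c) = 2*c*(46 + c) (t(c) = (c + c)*(c + (-4 + 2*(-5)**2)) = (2*c)*(c + (-4 + 2*25)) = (2*c)*(c + (-4 + 50)) = (2*c)*(c + 46) = (2*c)*(46 + c) = 2*c*(46 + c))
t(6)*(w + S) = (2*6*(46 + 6))*(486 - 1099/3) = (2*6*52)*(359/3) = 624*(359/3) = 74672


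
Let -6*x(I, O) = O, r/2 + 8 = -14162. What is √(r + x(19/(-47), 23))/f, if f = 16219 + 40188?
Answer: I*√1020378/338442 ≈ 0.0029847*I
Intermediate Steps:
r = -28340 (r = -16 + 2*(-14162) = -16 - 28324 = -28340)
x(I, O) = -O/6
f = 56407
√(r + x(19/(-47), 23))/f = √(-28340 - ⅙*23)/56407 = √(-28340 - 23/6)*(1/56407) = √(-170063/6)*(1/56407) = (I*√1020378/6)*(1/56407) = I*√1020378/338442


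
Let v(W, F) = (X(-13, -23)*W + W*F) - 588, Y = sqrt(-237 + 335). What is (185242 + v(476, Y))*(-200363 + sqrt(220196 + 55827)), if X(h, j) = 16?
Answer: -34*(5655 + 98*sqrt(2))*(200363 - sqrt(276023)) ≈ -3.9364e+10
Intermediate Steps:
Y = 7*sqrt(2) (Y = sqrt(98) = 7*sqrt(2) ≈ 9.8995)
v(W, F) = -588 + 16*W + F*W (v(W, F) = (16*W + W*F) - 588 = (16*W + F*W) - 588 = -588 + 16*W + F*W)
(185242 + v(476, Y))*(-200363 + sqrt(220196 + 55827)) = (185242 + (-588 + 16*476 + (7*sqrt(2))*476))*(-200363 + sqrt(220196 + 55827)) = (185242 + (-588 + 7616 + 3332*sqrt(2)))*(-200363 + sqrt(276023)) = (185242 + (7028 + 3332*sqrt(2)))*(-200363 + sqrt(276023)) = (192270 + 3332*sqrt(2))*(-200363 + sqrt(276023)) = (-200363 + sqrt(276023))*(192270 + 3332*sqrt(2))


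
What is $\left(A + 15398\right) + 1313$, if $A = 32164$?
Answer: $48875$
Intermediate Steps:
$\left(A + 15398\right) + 1313 = \left(32164 + 15398\right) + 1313 = 47562 + 1313 = 48875$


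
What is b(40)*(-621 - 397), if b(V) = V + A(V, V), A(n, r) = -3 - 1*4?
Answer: -33594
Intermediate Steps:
A(n, r) = -7 (A(n, r) = -3 - 4 = -7)
b(V) = -7 + V (b(V) = V - 7 = -7 + V)
b(40)*(-621 - 397) = (-7 + 40)*(-621 - 397) = 33*(-1018) = -33594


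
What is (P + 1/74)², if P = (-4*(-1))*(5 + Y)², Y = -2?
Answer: 7102225/5476 ≈ 1297.0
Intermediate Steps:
P = 36 (P = (-4*(-1))*(5 - 2)² = 4*3² = 4*9 = 36)
(P + 1/74)² = (36 + 1/74)² = (2665/74)² = 7102225/5476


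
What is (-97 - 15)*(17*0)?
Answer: 0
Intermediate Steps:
(-97 - 15)*(17*0) = -112*0 = 0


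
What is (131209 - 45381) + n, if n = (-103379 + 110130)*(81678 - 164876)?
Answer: -561583870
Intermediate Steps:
n = -561669698 (n = 6751*(-83198) = -561669698)
(131209 - 45381) + n = (131209 - 45381) - 561669698 = 85828 - 561669698 = -561583870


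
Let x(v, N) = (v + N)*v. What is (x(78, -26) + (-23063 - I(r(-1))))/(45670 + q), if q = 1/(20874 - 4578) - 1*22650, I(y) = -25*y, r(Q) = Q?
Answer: -310145472/375133921 ≈ -0.82676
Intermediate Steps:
x(v, N) = v*(N + v) (x(v, N) = (N + v)*v = v*(N + v))
q = -369104399/16296 (q = 1/16296 - 22650 = -369104399/16296 ≈ -22650.)
(x(78, -26) + (-23063 - I(r(-1))))/(45670 + q) = (78*(-26 + 78) + (-23063 - (-25)*(-1)))/(45670 - 369104399/16296) = (78*52 + (-23063 - 1*25))/(375133921/16296) = (4056 + (-23063 - 25))*(16296/375133921) = (4056 - 23088)*(16296/375133921) = -19032*16296/375133921 = -310145472/375133921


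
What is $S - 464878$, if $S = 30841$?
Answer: $-434037$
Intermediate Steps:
$S - 464878 = 30841 - 464878 = -434037$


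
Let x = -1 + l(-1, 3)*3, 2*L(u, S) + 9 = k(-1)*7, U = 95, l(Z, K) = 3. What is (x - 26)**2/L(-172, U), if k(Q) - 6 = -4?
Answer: 648/5 ≈ 129.60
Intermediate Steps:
k(Q) = 2 (k(Q) = 6 - 4 = 2)
L(u, S) = 5/2 (L(u, S) = -9/2 + (2*7)/2 = -9/2 + (1/2)*14 = -9/2 + 7 = 5/2)
x = 8 (x = -1 + 3*3 = -1 + 9 = 8)
(x - 26)**2/L(-172, U) = (8 - 26)**2/(5/2) = (-18)**2*(2/5) = 324*(2/5) = 648/5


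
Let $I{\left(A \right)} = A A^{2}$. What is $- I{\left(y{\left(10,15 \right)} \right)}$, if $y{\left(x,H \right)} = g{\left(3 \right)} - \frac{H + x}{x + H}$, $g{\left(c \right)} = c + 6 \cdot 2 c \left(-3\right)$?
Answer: $1191016$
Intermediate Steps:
$g{\left(c \right)} = - 35 c$ ($g{\left(c \right)} = c + 6 \left(- 6 c\right) = c - 36 c = - 35 c$)
$y{\left(x,H \right)} = -106$ ($y{\left(x,H \right)} = \left(-35\right) 3 - \frac{H + x}{x + H} = -105 - \frac{H + x}{H + x} = -105 - 1 = -106$)
$I{\left(A \right)} = A^{3}$
$- I{\left(y{\left(10,15 \right)} \right)} = - \left(-106\right)^{3} = \left(-1\right) \left(-1191016\right) = 1191016$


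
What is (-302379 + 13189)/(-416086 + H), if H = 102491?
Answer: 57838/62719 ≈ 0.92218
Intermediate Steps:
(-302379 + 13189)/(-416086 + H) = (-302379 + 13189)/(-416086 + 102491) = -289190/(-313595) = -289190*(-1/313595) = 57838/62719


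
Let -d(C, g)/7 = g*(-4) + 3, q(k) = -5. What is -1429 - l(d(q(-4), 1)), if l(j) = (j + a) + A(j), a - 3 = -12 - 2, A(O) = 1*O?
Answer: -1432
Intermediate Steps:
A(O) = O
a = -11 (a = 3 + (-12 - 2) = 3 - 14 = -11)
d(C, g) = -21 + 28*g (d(C, g) = -7*(g*(-4) + 3) = -7*(-4*g + 3) = -7*(3 - 4*g) = -21 + 28*g)
l(j) = -11 + 2*j (l(j) = (j - 11) + j = (-11 + j) + j = -11 + 2*j)
-1429 - l(d(q(-4), 1)) = -1429 - (-11 + 2*(-21 + 28*1)) = -1429 - (-11 + 2*(-21 + 28)) = -1429 - (-11 + 2*7) = -1429 - (-11 + 14) = -1429 - 1*3 = -1429 - 3 = -1432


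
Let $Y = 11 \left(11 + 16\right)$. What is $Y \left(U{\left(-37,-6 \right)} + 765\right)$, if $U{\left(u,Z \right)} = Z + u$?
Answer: $214434$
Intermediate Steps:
$Y = 297$ ($Y = 11 \cdot 27 = 297$)
$Y \left(U{\left(-37,-6 \right)} + 765\right) = 297 \left(\left(-6 - 37\right) + 765\right) = 297 \left(-43 + 765\right) = 297 \cdot 722 = 214434$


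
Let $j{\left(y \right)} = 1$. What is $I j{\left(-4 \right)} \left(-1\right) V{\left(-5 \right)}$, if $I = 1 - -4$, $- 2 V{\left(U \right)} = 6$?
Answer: $15$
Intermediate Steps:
$V{\left(U \right)} = -3$ ($V{\left(U \right)} = \left(- \frac{1}{2}\right) 6 = -3$)
$I = 5$ ($I = 1 + 4 = 5$)
$I j{\left(-4 \right)} \left(-1\right) V{\left(-5 \right)} = 5 \cdot 1 \left(-1\right) \left(-3\right) = 5 \left(-1\right) \left(-3\right) = \left(-5\right) \left(-3\right) = 15$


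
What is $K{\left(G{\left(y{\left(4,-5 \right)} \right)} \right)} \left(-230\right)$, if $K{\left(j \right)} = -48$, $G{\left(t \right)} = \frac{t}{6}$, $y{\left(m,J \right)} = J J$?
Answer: $11040$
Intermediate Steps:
$y{\left(m,J \right)} = J^{2}$
$G{\left(t \right)} = \frac{t}{6}$ ($G{\left(t \right)} = t \frac{1}{6} = \frac{t}{6}$)
$K{\left(G{\left(y{\left(4,-5 \right)} \right)} \right)} \left(-230\right) = \left(-48\right) \left(-230\right) = 11040$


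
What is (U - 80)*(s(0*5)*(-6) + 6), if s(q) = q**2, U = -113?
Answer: -1158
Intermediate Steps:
(U - 80)*(s(0*5)*(-6) + 6) = (-113 - 80)*((0*5)**2*(-6) + 6) = -193*(0**2*(-6) + 6) = -193*(0*(-6) + 6) = -193*(0 + 6) = -193*6 = -1158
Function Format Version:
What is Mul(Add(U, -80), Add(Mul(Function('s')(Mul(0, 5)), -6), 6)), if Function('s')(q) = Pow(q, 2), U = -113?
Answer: -1158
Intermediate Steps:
Mul(Add(U, -80), Add(Mul(Function('s')(Mul(0, 5)), -6), 6)) = Mul(Add(-113, -80), Add(Mul(Pow(Mul(0, 5), 2), -6), 6)) = Mul(-193, Add(Mul(Pow(0, 2), -6), 6)) = Mul(-193, Add(Mul(0, -6), 6)) = Mul(-193, Add(0, 6)) = Mul(-193, 6) = -1158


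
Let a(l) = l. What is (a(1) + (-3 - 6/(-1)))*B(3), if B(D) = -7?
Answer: -28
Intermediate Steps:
(a(1) + (-3 - 6/(-1)))*B(3) = (1 + (-3 - 6/(-1)))*(-7) = (1 + (-3 - 6*(-1)))*(-7) = (1 + (-3 + 6))*(-7) = (1 + 3)*(-7) = 4*(-7) = -28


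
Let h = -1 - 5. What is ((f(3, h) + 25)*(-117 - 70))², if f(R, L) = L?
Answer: 12623809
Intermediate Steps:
h = -6
((f(3, h) + 25)*(-117 - 70))² = ((-6 + 25)*(-117 - 70))² = (19*(-187))² = (-3553)² = 12623809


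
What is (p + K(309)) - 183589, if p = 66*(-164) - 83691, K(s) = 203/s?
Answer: -85933933/309 ≈ -2.7810e+5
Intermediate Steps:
p = -94515 (p = -10824 - 83691 = -94515)
(p + K(309)) - 183589 = (-94515 + 203/309) - 183589 = -29204932/309 - 183589 = -85933933/309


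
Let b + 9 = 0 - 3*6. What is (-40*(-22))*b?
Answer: -23760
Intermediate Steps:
b = -27 (b = -9 + (0 - 3*6) = -9 + (0 - 18) = -9 - 18 = -27)
(-40*(-22))*b = -40*(-22)*(-27) = 880*(-27) = -23760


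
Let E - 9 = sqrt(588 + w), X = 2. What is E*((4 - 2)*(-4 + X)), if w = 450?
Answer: -36 - 4*sqrt(1038) ≈ -164.87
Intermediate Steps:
E = 9 + sqrt(1038) (E = 9 + sqrt(588 + 450) = 9 + sqrt(1038) ≈ 41.218)
E*((4 - 2)*(-4 + X)) = (9 + sqrt(1038))*((4 - 2)*(-4 + 2)) = (9 + sqrt(1038))*(2*(-2)) = (9 + sqrt(1038))*(-4) = -36 - 4*sqrt(1038)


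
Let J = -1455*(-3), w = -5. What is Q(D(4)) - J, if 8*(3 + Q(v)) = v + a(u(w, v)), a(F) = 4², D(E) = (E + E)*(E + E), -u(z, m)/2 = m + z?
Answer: -4358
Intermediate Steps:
u(z, m) = -2*m - 2*z (u(z, m) = -2*(m + z) = -2*m - 2*z)
D(E) = 4*E² (D(E) = (2*E)*(2*E) = 4*E²)
a(F) = 16
J = 4365
Q(v) = -1 + v/8 (Q(v) = -3 + (v + 16)/8 = -3 + (16 + v)/8 = -3 + (2 + v/8) = -1 + v/8)
Q(D(4)) - J = (-1 + (4*4²)/8) - 1*4365 = (-1 + (4*16)/8) - 4365 = (-1 + (⅛)*64) - 4365 = (-1 + 8) - 4365 = 7 - 4365 = -4358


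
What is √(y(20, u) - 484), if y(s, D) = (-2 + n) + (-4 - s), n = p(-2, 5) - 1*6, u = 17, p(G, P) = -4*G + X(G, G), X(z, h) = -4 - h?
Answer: I*√510 ≈ 22.583*I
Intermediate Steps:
p(G, P) = -4 - 5*G (p(G, P) = -4*G + (-4 - G) = -4 - 5*G)
n = 0 (n = (-4 - 5*(-2)) - 1*6 = (-4 + 10) - 6 = 6 - 6 = 0)
y(s, D) = -6 - s (y(s, D) = (-2 + 0) + (-4 - s) = -2 + (-4 - s) = -6 - s)
√(y(20, u) - 484) = √((-6 - 1*20) - 484) = √((-6 - 20) - 484) = √(-26 - 484) = √(-510) = I*√510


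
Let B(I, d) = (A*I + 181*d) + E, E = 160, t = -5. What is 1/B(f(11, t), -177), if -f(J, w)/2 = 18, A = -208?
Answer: -1/24389 ≈ -4.1002e-5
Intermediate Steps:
f(J, w) = -36 (f(J, w) = -2*18 = -36)
B(I, d) = 160 - 208*I + 181*d (B(I, d) = (-208*I + 181*d) + 160 = 160 - 208*I + 181*d)
1/B(f(11, t), -177) = 1/(160 - 208*(-36) + 181*(-177)) = 1/(160 + 7488 - 32037) = 1/(-24389) = -1/24389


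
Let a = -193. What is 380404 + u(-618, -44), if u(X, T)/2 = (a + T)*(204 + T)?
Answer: 304564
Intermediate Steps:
u(X, T) = 2*(-193 + T)*(204 + T) (u(X, T) = 2*((-193 + T)*(204 + T)) = 2*(-193 + T)*(204 + T))
380404 + u(-618, -44) = 380404 + (-78744 + 2*(-44)**2 + 22*(-44)) = 380404 + (-78744 + 2*1936 - 968) = 380404 + (-78744 + 3872 - 968) = 380404 - 75840 = 304564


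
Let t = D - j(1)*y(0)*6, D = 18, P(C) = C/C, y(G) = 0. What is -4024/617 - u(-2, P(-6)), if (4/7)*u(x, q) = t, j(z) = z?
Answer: -46919/1234 ≈ -38.022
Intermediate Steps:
P(C) = 1
t = 18 (t = 18 - 1*0*6 = 18 - 0*6 = 18 - 1*0 = 18 + 0 = 18)
u(x, q) = 63/2 (u(x, q) = (7/4)*18 = 63/2)
-4024/617 - u(-2, P(-6)) = -4024/617 - 1*63/2 = -4024*1/617 - 63/2 = -4024/617 - 63/2 = -46919/1234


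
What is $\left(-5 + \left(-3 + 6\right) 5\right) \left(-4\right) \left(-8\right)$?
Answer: $320$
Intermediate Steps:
$\left(-5 + \left(-3 + 6\right) 5\right) \left(-4\right) \left(-8\right) = \left(-5 + 3 \cdot 5\right) \left(-4\right) \left(-8\right) = \left(-5 + 15\right) \left(-4\right) \left(-8\right) = 10 \left(-4\right) \left(-8\right) = \left(-40\right) \left(-8\right) = 320$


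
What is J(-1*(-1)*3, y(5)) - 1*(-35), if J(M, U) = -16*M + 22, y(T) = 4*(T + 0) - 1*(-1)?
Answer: 9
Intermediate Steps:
y(T) = 1 + 4*T (y(T) = 4*T + 1 = 1 + 4*T)
J(M, U) = 22 - 16*M
J(-1*(-1)*3, y(5)) - 1*(-35) = (22 - 16*(-1*(-1))*3) - 1*(-35) = (22 - 16*3) + 35 = (22 - 48) + 35 = -26 + 35 = 9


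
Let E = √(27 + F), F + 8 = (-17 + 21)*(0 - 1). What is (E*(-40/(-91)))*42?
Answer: 240*√15/13 ≈ 71.501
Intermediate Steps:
F = -12 (F = -8 + (-17 + 21)*(0 - 1) = -8 + 4*(-1) = -8 - 4 = -12)
E = √15 (E = √(27 - 12) = √15 ≈ 3.8730)
(E*(-40/(-91)))*42 = (√15*(-40/(-91)))*42 = (√15*(-40*(-1/91)))*42 = (√15*(40/91))*42 = (40*√15/91)*42 = 240*√15/13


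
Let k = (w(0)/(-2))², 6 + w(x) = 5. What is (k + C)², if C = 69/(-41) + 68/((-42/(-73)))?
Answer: 161694864769/11861136 ≈ 13632.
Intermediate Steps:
w(x) = -1 (w(x) = -6 + 5 = -1)
k = ¼ (k = (-1/(-2))² = (-1*(-½))² = (½)² = ¼ ≈ 0.25000)
C = 100313/861 (C = 69*(-1/41) + 68/((-42*(-1/73))) = -69/41 + 68/(42/73) = -69/41 + 68*(73/42) = -69/41 + 2482/21 = 100313/861 ≈ 116.51)
(k + C)² = (¼ + 100313/861)² = (402113/3444)² = 161694864769/11861136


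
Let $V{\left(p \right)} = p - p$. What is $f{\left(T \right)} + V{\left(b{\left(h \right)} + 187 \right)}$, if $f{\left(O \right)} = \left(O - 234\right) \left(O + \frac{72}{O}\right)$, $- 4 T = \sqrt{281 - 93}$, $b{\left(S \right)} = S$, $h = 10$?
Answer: $\frac{335}{4} + \frac{39195 \sqrt{47}}{47} \approx 5800.9$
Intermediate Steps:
$T = - \frac{\sqrt{47}}{2}$ ($T = - \frac{\sqrt{281 - 93}}{4} = - \frac{\sqrt{188}}{4} = - \frac{2 \sqrt{47}}{4} = - \frac{\sqrt{47}}{2} \approx -3.4278$)
$V{\left(p \right)} = 0$
$f{\left(O \right)} = \left(-234 + O\right) \left(O + \frac{72}{O}\right)$
$f{\left(T \right)} + V{\left(b{\left(h \right)} + 187 \right)} = \left(72 + \left(- \frac{\sqrt{47}}{2}\right)^{2} - \frac{16848}{\left(- \frac{1}{2}\right) \sqrt{47}} - 234 \left(- \frac{\sqrt{47}}{2}\right)\right) + 0 = \left(72 + \frac{47}{4} - 16848 \left(- \frac{2 \sqrt{47}}{47}\right) + 117 \sqrt{47}\right) + 0 = \left(72 + \frac{47}{4} + \frac{33696 \sqrt{47}}{47} + 117 \sqrt{47}\right) + 0 = \left(\frac{335}{4} + \frac{39195 \sqrt{47}}{47}\right) + 0 = \frac{335}{4} + \frac{39195 \sqrt{47}}{47}$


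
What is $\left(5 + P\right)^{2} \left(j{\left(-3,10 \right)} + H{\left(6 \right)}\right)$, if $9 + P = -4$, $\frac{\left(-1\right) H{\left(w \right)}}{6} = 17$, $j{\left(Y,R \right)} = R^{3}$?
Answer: $57472$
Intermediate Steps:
$H{\left(w \right)} = -102$ ($H{\left(w \right)} = \left(-6\right) 17 = -102$)
$P = -13$ ($P = -9 - 4 = -13$)
$\left(5 + P\right)^{2} \left(j{\left(-3,10 \right)} + H{\left(6 \right)}\right) = \left(5 - 13\right)^{2} \left(10^{3} - 102\right) = \left(-8\right)^{2} \left(1000 - 102\right) = 64 \cdot 898 = 57472$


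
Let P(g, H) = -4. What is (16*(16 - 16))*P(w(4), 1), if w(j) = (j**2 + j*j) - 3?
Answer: 0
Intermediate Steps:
w(j) = -3 + 2*j**2 (w(j) = (j**2 + j**2) - 3 = 2*j**2 - 3 = -3 + 2*j**2)
(16*(16 - 16))*P(w(4), 1) = (16*(16 - 16))*(-4) = (16*0)*(-4) = 0*(-4) = 0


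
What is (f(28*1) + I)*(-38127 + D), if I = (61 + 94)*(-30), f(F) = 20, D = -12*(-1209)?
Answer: 109355970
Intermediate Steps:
D = 14508
I = -4650 (I = 155*(-30) = -4650)
(f(28*1) + I)*(-38127 + D) = (20 - 4650)*(-38127 + 14508) = -4630*(-23619) = 109355970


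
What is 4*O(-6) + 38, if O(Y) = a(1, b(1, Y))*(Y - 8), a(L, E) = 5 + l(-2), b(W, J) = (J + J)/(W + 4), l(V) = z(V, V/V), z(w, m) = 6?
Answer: -578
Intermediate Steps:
l(V) = 6
b(W, J) = 2*J/(4 + W) (b(W, J) = (2*J)/(4 + W) = 2*J/(4 + W))
a(L, E) = 11 (a(L, E) = 5 + 6 = 11)
O(Y) = -88 + 11*Y (O(Y) = 11*(Y - 8) = 11*(-8 + Y) = -88 + 11*Y)
4*O(-6) + 38 = 4*(-88 + 11*(-6)) + 38 = 4*(-88 - 66) + 38 = 4*(-154) + 38 = -616 + 38 = -578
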